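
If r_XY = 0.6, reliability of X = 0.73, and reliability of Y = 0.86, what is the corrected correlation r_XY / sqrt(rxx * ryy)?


r_corrected = rxy / sqrt(rxx * ryy)
= 0.6 / sqrt(0.73 * 0.86)
= 0.6 / sqrt(0.6278)
= 0.6 / 0.792338
r_corrected = 0.7573

0.7573


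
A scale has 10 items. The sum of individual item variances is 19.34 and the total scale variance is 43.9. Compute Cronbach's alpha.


alpha = (k/(k-1)) * (1 - sum(si^2)/s_total^2)
= (10/9) * (1 - 19.34/43.9)
alpha = 0.6216

0.6216


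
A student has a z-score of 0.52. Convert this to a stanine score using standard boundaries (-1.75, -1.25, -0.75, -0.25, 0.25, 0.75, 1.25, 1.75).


Stanine boundaries: [-1.75, -1.25, -0.75, -0.25, 0.25, 0.75, 1.25, 1.75]
z = 0.52
Check each boundary:
  z >= -1.75 -> could be stanine 2
  z >= -1.25 -> could be stanine 3
  z >= -0.75 -> could be stanine 4
  z >= -0.25 -> could be stanine 5
  z >= 0.25 -> could be stanine 6
  z < 0.75
  z < 1.25
  z < 1.75
Highest qualifying boundary gives stanine = 6

6


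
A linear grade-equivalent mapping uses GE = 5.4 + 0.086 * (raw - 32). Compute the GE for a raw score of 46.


raw - median = 46 - 32 = 14
slope * diff = 0.086 * 14 = 1.204
GE = 5.4 + 1.204
GE = 6.604

6.604


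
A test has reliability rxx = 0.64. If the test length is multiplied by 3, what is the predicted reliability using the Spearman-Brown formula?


r_new = (n * rxx) / (1 + (n-1) * rxx)
r_new = (3 * 0.64) / (1 + 2 * 0.64)
r_new = 1.92 / 2.28
r_new = 0.8421

0.8421


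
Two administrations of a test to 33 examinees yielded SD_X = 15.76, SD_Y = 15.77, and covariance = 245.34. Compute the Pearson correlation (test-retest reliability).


r = cov(X,Y) / (SD_X * SD_Y)
r = 245.34 / (15.76 * 15.77)
r = 245.34 / 248.5352
r = 0.9871

0.9871


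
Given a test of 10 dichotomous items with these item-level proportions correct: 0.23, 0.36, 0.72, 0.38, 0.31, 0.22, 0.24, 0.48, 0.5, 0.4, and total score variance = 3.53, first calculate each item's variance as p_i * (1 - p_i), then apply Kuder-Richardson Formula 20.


For each item, compute p_i * q_i:
  Item 1: 0.23 * 0.77 = 0.1771
  Item 2: 0.36 * 0.64 = 0.2304
  Item 3: 0.72 * 0.28 = 0.2016
  Item 4: 0.38 * 0.62 = 0.2356
  Item 5: 0.31 * 0.69 = 0.2139
  Item 6: 0.22 * 0.78 = 0.1716
  Item 7: 0.24 * 0.76 = 0.1824
  Item 8: 0.48 * 0.52 = 0.2496
  Item 9: 0.5 * 0.5 = 0.25
  Item 10: 0.4 * 0.6 = 0.24
Sum(p_i * q_i) = 0.1771 + 0.2304 + 0.2016 + 0.2356 + 0.2139 + 0.1716 + 0.1824 + 0.2496 + 0.25 + 0.24 = 2.1522
KR-20 = (k/(k-1)) * (1 - Sum(p_i*q_i) / Var_total)
= (10/9) * (1 - 2.1522/3.53)
= 1.1111 * 0.3903
KR-20 = 0.4337

0.4337


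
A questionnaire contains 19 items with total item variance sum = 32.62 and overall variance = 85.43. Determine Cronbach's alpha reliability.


alpha = (k/(k-1)) * (1 - sum(si^2)/s_total^2)
= (19/18) * (1 - 32.62/85.43)
alpha = 0.6525

0.6525


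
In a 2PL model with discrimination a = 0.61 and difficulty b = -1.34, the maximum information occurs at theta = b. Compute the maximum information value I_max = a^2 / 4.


For 2PL, max info at theta = b = -1.34
I_max = a^2 / 4 = 0.61^2 / 4
= 0.3721 / 4
I_max = 0.093

0.093


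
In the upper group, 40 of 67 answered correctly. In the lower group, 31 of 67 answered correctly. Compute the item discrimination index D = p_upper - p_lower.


p_upper = 40/67 = 0.597
p_lower = 31/67 = 0.4627
D = 0.597 - 0.4627 = 0.1343

0.1343


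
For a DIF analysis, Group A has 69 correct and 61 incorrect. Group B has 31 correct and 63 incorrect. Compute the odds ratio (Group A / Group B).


Odds_A = 69/61 = 1.1311
Odds_B = 31/63 = 0.4921
OR = Odds_A / Odds_B = 1.1311 / 0.4921
Exactly, OR = (69 * 63) / (61 * 31) = 4347 / 1891
OR = 2.2988

2.2988


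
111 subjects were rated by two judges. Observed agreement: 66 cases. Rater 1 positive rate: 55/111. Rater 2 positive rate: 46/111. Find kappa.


P_o = 66/111 = 0.594595
P_e = (55*46 + 56*65) / 12321 = 0.500771
kappa = (P_o - P_e) / (1 - P_e)
kappa = (0.594595 - 0.500771) / (1 - 0.500771)
kappa = 0.1879

0.1879


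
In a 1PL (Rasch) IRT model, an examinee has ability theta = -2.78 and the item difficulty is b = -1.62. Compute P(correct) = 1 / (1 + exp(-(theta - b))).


theta - b = -2.78 - -1.62 = -1.16
exp(-(theta - b)) = exp(1.16) = 3.1899
P = 1 / (1 + 3.1899)
P = 0.2387

0.2387


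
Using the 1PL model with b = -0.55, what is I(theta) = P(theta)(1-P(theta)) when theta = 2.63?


P = 1/(1+exp(-(2.63--0.55))) = 0.9601
I = P*(1-P) = 0.9601 * 0.0399
I = 0.0383

0.0383


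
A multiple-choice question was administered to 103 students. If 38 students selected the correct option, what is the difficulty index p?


Item difficulty p = number correct / total examinees
p = 38 / 103
p = 0.3689

0.3689


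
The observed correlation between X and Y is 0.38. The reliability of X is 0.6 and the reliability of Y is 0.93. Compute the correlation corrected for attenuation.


r_corrected = rxy / sqrt(rxx * ryy)
= 0.38 / sqrt(0.6 * 0.93)
= 0.38 / sqrt(0.558)
= 0.38 / 0.746994
r_corrected = 0.5087

0.5087


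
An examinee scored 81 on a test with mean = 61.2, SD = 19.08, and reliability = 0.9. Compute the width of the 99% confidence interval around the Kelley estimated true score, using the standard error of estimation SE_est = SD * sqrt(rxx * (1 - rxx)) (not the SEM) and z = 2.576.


True score estimate = 0.9*81 + 0.1*61.2 = 79.02
SE_est = SD * sqrt(rxx * (1 - rxx)) = 19.08 * sqrt(0.9 * 0.1) = 19.08 * sqrt(0.09) = 5.724
CI = T_est +/- z * SE_est, so width = 2 * z * SE_est = 2 * 2.576 * 5.724
Width = 29.49

29.49


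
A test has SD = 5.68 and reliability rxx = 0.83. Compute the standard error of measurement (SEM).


SEM = SD * sqrt(1 - rxx)
SEM = 5.68 * sqrt(1 - 0.83)
SEM = 5.68 * sqrt(0.17) = 5.68 * 0.412311
SEM = 2.3419

2.3419


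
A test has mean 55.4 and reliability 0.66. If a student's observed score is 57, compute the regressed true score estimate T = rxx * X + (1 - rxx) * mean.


T_est = rxx * X + (1 - rxx) * mean
T_est = 0.66 * 57 + 0.34 * 55.4
T_est = 37.62 + 18.836
T_est = 56.456

56.456


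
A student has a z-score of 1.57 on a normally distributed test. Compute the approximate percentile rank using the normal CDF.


CDF(z) = 0.5 * (1 + erf(z/sqrt(2)))
erf(1.1102) = 0.8836
CDF = 0.9418
Percentile rank = 0.9418 * 100 = 94.18

94.18


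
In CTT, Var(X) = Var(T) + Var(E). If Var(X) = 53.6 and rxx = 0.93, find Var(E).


var_true = rxx * var_obs = 0.93 * 53.6 = 49.848
var_error = var_obs - var_true
var_error = 53.6 - 49.848
var_error = 3.752

3.752


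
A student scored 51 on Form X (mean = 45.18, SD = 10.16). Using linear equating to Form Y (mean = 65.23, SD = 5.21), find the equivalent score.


slope = SD_Y / SD_X = 5.21 / 10.16 ~ 0.5128
intercept = mean_Y - slope * mean_X = 65.23 - (5.21 / 10.16) * 45.18 ~ 42.0619
Y = slope * X + intercept. To avoid rounding drift from the rounded slope/intercept, evaluate the equivalent form Y = mean_Y + SD_Y * (X - mean_X) / SD_X at full precision:
Y = 65.23 + 5.21 * (51 - 45.18) / 10.16
Y = 65.23 + 5.21 * 5.82 / 10.16
Y = 65.23 + 30.3222 / 10.16
Y = 65.23 + 2.9845
Y = 68.2145

68.2145


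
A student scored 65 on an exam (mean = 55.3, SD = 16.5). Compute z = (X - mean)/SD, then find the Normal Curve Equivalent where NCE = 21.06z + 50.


z = (X - mean) / SD = (65 - 55.3) / 16.5
z = 9.7 / 16.5
z = 0.5879
NCE = NCE = 21.06z + 50
Carry z at full precision (z = 9.7 / 16.5) into the conversion:
NCE = 21.06 * (9.7 / 16.5) + 50 = 204.282 / 16.5 + 50
NCE = 12.3807 + 50
NCE = 62.3807

62.3807


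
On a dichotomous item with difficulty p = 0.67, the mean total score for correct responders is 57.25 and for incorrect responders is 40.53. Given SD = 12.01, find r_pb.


q = 1 - p = 0.33
rpb = ((M1 - M0) / SD) * sqrt(p * q)
rpb = ((57.25 - 40.53) / 12.01) * sqrt(0.67 * 0.33)
rpb = 0.6546

0.6546


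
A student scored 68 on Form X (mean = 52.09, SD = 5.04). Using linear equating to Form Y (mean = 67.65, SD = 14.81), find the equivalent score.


slope = SD_Y / SD_X = 14.81 / 5.04 ~ 2.9385
intercept = mean_Y - slope * mean_X = 67.65 - (14.81 / 5.04) * 52.09 ~ -85.4161
Y = slope * X + intercept. To avoid rounding drift from the rounded slope/intercept, evaluate the equivalent form Y = mean_Y + SD_Y * (X - mean_X) / SD_X at full precision:
Y = 67.65 + 14.81 * (68 - 52.09) / 5.04
Y = 67.65 + 14.81 * 15.91 / 5.04
Y = 67.65 + 235.6271 / 5.04
Y = 67.65 + 46.7514
Y = 114.4014

114.4014


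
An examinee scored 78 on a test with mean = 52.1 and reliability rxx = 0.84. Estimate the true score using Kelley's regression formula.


T_est = rxx * X + (1 - rxx) * mean
T_est = 0.84 * 78 + 0.16 * 52.1
T_est = 65.52 + 8.336
T_est = 73.856

73.856


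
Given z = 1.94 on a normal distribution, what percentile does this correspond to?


CDF(z) = 0.5 * (1 + erf(z/sqrt(2)))
erf(1.3718) = 0.9476
CDF = 0.9738
Percentile rank = 0.9738 * 100 = 97.38

97.38


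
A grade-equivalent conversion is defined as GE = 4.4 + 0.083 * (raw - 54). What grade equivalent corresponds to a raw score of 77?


raw - median = 77 - 54 = 23
slope * diff = 0.083 * 23 = 1.909
GE = 4.4 + 1.909
GE = 6.309

6.309


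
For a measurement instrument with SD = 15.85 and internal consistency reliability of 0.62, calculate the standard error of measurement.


SEM = SD * sqrt(1 - rxx)
SEM = 15.85 * sqrt(1 - 0.62)
SEM = 15.85 * sqrt(0.38) = 15.85 * 0.616441
SEM = 9.7706

9.7706


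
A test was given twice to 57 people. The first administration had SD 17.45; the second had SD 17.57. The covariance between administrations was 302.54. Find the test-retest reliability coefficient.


r = cov(X,Y) / (SD_X * SD_Y)
r = 302.54 / (17.45 * 17.57)
r = 302.54 / 306.5965
r = 0.9868

0.9868


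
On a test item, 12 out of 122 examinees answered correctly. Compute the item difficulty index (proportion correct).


Item difficulty p = number correct / total examinees
p = 12 / 122
p = 0.0984

0.0984


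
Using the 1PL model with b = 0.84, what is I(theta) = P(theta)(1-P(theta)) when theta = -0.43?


P = 1/(1+exp(-(-0.43-0.84))) = 0.2193
I = P*(1-P) = 0.2193 * 0.7807
I = 0.1712

0.1712


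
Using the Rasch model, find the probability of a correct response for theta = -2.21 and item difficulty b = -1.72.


theta - b = -2.21 - -1.72 = -0.49
exp(-(theta - b)) = exp(0.49) = 1.6323
P = 1 / (1 + 1.6323)
P = 0.3799

0.3799


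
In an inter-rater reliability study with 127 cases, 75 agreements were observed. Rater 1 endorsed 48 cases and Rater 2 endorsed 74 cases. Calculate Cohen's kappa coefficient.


P_o = 75/127 = 0.590551
P_e = (48*74 + 79*53) / 16129 = 0.479819
kappa = (P_o - P_e) / (1 - P_e)
kappa = (0.590551 - 0.479819) / (1 - 0.479819)
kappa = 0.2129

0.2129


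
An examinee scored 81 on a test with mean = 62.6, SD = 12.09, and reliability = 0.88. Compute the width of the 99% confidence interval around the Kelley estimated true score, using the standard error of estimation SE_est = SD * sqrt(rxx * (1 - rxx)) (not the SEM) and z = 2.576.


True score estimate = 0.88*81 + 0.12*62.6 = 78.792
SE_est = SD * sqrt(rxx * (1 - rxx)) = 12.09 * sqrt(0.88 * 0.12) = 12.09 * sqrt(0.1056) = 3.928785
CI = T_est +/- z * SE_est, so width = 2 * z * SE_est = 2 * 2.576 * 3.928785
Width = 20.2411

20.2411


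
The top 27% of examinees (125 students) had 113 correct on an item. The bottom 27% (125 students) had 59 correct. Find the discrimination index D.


p_upper = 113/125 = 0.904
p_lower = 59/125 = 0.472
D = 0.904 - 0.472 = 0.432

0.432


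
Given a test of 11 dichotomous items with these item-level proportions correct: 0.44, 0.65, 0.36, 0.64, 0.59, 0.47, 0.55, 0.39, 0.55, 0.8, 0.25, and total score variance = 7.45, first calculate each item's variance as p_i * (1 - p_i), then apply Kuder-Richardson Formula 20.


For each item, compute p_i * q_i:
  Item 1: 0.44 * 0.56 = 0.2464
  Item 2: 0.65 * 0.35 = 0.2275
  Item 3: 0.36 * 0.64 = 0.2304
  Item 4: 0.64 * 0.36 = 0.2304
  Item 5: 0.59 * 0.41 = 0.2419
  Item 6: 0.47 * 0.53 = 0.2491
  Item 7: 0.55 * 0.45 = 0.2475
  Item 8: 0.39 * 0.61 = 0.2379
  Item 9: 0.55 * 0.45 = 0.2475
  Item 10: 0.8 * 0.2 = 0.16
  Item 11: 0.25 * 0.75 = 0.1875
Sum(p_i * q_i) = 0.2464 + 0.2275 + 0.2304 + 0.2304 + 0.2419 + 0.2491 + 0.2475 + 0.2379 + 0.2475 + 0.16 + 0.1875 = 2.5061
KR-20 = (k/(k-1)) * (1 - Sum(p_i*q_i) / Var_total)
= (11/10) * (1 - 2.5061/7.45)
= 1.1 * 0.6636
KR-20 = 0.73

0.73


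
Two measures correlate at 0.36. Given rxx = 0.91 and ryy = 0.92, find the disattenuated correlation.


r_corrected = rxy / sqrt(rxx * ryy)
= 0.36 / sqrt(0.91 * 0.92)
= 0.36 / sqrt(0.8372)
= 0.36 / 0.914986
r_corrected = 0.3934

0.3934


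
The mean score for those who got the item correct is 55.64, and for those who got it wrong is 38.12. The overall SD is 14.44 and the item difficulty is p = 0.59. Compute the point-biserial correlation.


q = 1 - p = 0.41
rpb = ((M1 - M0) / SD) * sqrt(p * q)
rpb = ((55.64 - 38.12) / 14.44) * sqrt(0.59 * 0.41)
rpb = 0.5967

0.5967


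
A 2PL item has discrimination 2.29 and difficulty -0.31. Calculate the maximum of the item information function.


For 2PL, max info at theta = b = -0.31
I_max = a^2 / 4 = 2.29^2 / 4
= 5.2441 / 4
I_max = 1.311

1.311


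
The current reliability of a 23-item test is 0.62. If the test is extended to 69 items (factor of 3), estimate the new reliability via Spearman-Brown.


r_new = (n * rxx) / (1 + (n-1) * rxx)
r_new = (3 * 0.62) / (1 + 2 * 0.62)
r_new = 1.86 / 2.24
r_new = 0.8304

0.8304


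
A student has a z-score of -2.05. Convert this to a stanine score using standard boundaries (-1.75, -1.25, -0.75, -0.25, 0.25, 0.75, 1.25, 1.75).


Stanine boundaries: [-1.75, -1.25, -0.75, -0.25, 0.25, 0.75, 1.25, 1.75]
z = -2.05
Check each boundary:
  z < -1.75
  z < -1.25
  z < -0.75
  z < -0.25
  z < 0.25
  z < 0.75
  z < 1.25
  z < 1.75
Highest qualifying boundary gives stanine = 1

1


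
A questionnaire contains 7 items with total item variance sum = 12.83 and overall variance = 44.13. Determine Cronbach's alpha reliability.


alpha = (k/(k-1)) * (1 - sum(si^2)/s_total^2)
= (7/6) * (1 - 12.83/44.13)
alpha = 0.8275

0.8275


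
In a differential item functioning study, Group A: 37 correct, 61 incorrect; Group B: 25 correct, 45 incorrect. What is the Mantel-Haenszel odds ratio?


Odds_A = 37/61 = 0.6066
Odds_B = 25/45 = 0.5556
OR = Odds_A / Odds_B = 0.6066 / 0.5556
Exactly, OR = (37 * 45) / (61 * 25) = 1665 / 1525
OR = 1.0918

1.0918


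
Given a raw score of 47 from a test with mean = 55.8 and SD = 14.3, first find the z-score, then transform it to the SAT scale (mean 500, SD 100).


z = (X - mean) / SD = (47 - 55.8) / 14.3
z = -8.8 / 14.3
z = -0.6154
SAT-scale = SAT = 500 + 100z
Carry z at full precision (z = -8.8 / 14.3) into the conversion:
SAT-scale = 500 + 100 * (-8.8 / 14.3) = 500 + -880 / 14.3
SAT-scale = 500 + -61.5385
SAT-scale = 438.4615

438.4615


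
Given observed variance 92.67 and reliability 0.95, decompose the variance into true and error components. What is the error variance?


var_true = rxx * var_obs = 0.95 * 92.67 = 88.0365
var_error = var_obs - var_true
var_error = 92.67 - 88.0365
var_error = 4.6335

4.6335


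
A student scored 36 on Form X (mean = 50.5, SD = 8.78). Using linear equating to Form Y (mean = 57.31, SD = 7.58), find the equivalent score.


slope = SD_Y / SD_X = 7.58 / 8.78 ~ 0.8633
intercept = mean_Y - slope * mean_X = 57.31 - (7.58 / 8.78) * 50.5 ~ 13.7121
Y = slope * X + intercept. To avoid rounding drift from the rounded slope/intercept, evaluate the equivalent form Y = mean_Y + SD_Y * (X - mean_X) / SD_X at full precision:
Y = 57.31 + 7.58 * (36 - 50.5) / 8.78
Y = 57.31 - 7.58 * 14.5 / 8.78
Y = 57.31 - 109.91 / 8.78
Y = 57.31 - 12.5182
Y = 44.7918

44.7918


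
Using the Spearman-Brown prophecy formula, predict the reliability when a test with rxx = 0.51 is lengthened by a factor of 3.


r_new = (n * rxx) / (1 + (n-1) * rxx)
r_new = (3 * 0.51) / (1 + 2 * 0.51)
r_new = 1.53 / 2.02
r_new = 0.7574

0.7574


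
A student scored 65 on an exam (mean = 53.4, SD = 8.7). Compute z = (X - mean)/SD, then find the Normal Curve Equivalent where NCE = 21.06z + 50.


z = (X - mean) / SD = (65 - 53.4) / 8.7
z = 11.6 / 8.7
z = 1.3333
NCE = NCE = 21.06z + 50
Carry z at full precision (z = 11.6 / 8.7) into the conversion:
NCE = 21.06 * (11.6 / 8.7) + 50 = 244.296 / 8.7 + 50
NCE = 28.08 + 50
NCE = 78.08

78.08


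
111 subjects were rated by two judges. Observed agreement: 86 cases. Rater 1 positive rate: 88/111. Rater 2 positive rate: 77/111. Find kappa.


P_o = 86/111 = 0.774775
P_e = (88*77 + 23*34) / 12321 = 0.613424
kappa = (P_o - P_e) / (1 - P_e)
kappa = (0.774775 - 0.613424) / (1 - 0.613424)
kappa = 0.4174

0.4174


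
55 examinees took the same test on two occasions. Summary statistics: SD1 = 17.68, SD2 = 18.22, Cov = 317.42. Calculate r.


r = cov(X,Y) / (SD_X * SD_Y)
r = 317.42 / (17.68 * 18.22)
r = 317.42 / 322.1296
r = 0.9854

0.9854


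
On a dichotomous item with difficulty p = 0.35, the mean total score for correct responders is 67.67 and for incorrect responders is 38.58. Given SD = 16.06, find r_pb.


q = 1 - p = 0.65
rpb = ((M1 - M0) / SD) * sqrt(p * q)
rpb = ((67.67 - 38.58) / 16.06) * sqrt(0.35 * 0.65)
rpb = 0.864

0.864


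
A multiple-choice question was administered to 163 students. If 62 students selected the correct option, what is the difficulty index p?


Item difficulty p = number correct / total examinees
p = 62 / 163
p = 0.3804

0.3804


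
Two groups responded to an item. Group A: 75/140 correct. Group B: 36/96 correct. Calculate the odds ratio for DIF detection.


Odds_A = 75/65 = 1.1538
Odds_B = 36/60 = 0.6
OR = Odds_A / Odds_B = 1.1538 / 0.6
Exactly, OR = (75 * 60) / (65 * 36) = 4500 / 2340
OR = 1.9231

1.9231


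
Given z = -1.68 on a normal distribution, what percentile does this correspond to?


CDF(z) = 0.5 * (1 + erf(z/sqrt(2)))
erf(-1.1879) = -0.907
CDF = 0.0465
Percentile rank = 0.0465 * 100 = 4.65

4.65


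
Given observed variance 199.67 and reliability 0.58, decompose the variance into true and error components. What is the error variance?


var_true = rxx * var_obs = 0.58 * 199.67 = 115.8086
var_error = var_obs - var_true
var_error = 199.67 - 115.8086
var_error = 83.8614

83.8614


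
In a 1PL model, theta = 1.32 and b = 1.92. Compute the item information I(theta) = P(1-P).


P = 1/(1+exp(-(1.32-1.92))) = 0.3543
I = P*(1-P) = 0.3543 * 0.6457
I = 0.2288

0.2288


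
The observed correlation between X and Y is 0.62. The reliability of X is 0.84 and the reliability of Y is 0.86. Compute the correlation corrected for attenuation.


r_corrected = rxy / sqrt(rxx * ryy)
= 0.62 / sqrt(0.84 * 0.86)
= 0.62 / sqrt(0.7224)
= 0.62 / 0.849941
r_corrected = 0.7295

0.7295


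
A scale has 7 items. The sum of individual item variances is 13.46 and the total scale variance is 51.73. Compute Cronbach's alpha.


alpha = (k/(k-1)) * (1 - sum(si^2)/s_total^2)
= (7/6) * (1 - 13.46/51.73)
alpha = 0.8631

0.8631


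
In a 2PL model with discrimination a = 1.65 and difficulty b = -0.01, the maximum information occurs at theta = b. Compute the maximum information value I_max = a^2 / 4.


For 2PL, max info at theta = b = -0.01
I_max = a^2 / 4 = 1.65^2 / 4
= 2.7225 / 4
I_max = 0.6806

0.6806


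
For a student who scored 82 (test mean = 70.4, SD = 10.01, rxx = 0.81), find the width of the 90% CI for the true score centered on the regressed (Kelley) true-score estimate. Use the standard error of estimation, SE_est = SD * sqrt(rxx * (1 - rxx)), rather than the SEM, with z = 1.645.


True score estimate = 0.81*82 + 0.19*70.4 = 79.796
SE_est = SD * sqrt(rxx * (1 - rxx)) = 10.01 * sqrt(0.81 * 0.19) = 10.01 * sqrt(0.1539) = 3.926932
CI = T_est +/- z * SE_est, so width = 2 * z * SE_est = 2 * 1.645 * 3.926932
Width = 12.9196

12.9196


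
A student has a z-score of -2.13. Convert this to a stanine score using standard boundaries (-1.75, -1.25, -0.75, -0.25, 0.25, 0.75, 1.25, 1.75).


Stanine boundaries: [-1.75, -1.25, -0.75, -0.25, 0.25, 0.75, 1.25, 1.75]
z = -2.13
Check each boundary:
  z < -1.75
  z < -1.25
  z < -0.75
  z < -0.25
  z < 0.25
  z < 0.75
  z < 1.25
  z < 1.75
Highest qualifying boundary gives stanine = 1

1


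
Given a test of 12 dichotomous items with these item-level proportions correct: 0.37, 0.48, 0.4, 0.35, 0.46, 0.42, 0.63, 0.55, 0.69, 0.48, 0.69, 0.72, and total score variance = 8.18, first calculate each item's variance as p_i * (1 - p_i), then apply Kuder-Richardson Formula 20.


For each item, compute p_i * q_i:
  Item 1: 0.37 * 0.63 = 0.2331
  Item 2: 0.48 * 0.52 = 0.2496
  Item 3: 0.4 * 0.6 = 0.24
  Item 4: 0.35 * 0.65 = 0.2275
  Item 5: 0.46 * 0.54 = 0.2484
  Item 6: 0.42 * 0.58 = 0.2436
  Item 7: 0.63 * 0.37 = 0.2331
  Item 8: 0.55 * 0.45 = 0.2475
  Item 9: 0.69 * 0.31 = 0.2139
  Item 10: 0.48 * 0.52 = 0.2496
  Item 11: 0.69 * 0.31 = 0.2139
  Item 12: 0.72 * 0.28 = 0.2016
Sum(p_i * q_i) = 0.2331 + 0.2496 + 0.24 + 0.2275 + 0.2484 + 0.2436 + 0.2331 + 0.2475 + 0.2139 + 0.2496 + 0.2139 + 0.2016 = 2.8018
KR-20 = (k/(k-1)) * (1 - Sum(p_i*q_i) / Var_total)
= (12/11) * (1 - 2.8018/8.18)
= 1.0909 * 0.6575
KR-20 = 0.7173

0.7173


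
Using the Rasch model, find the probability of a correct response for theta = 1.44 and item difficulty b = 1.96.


theta - b = 1.44 - 1.96 = -0.52
exp(-(theta - b)) = exp(0.52) = 1.682
P = 1 / (1 + 1.682)
P = 0.3729

0.3729


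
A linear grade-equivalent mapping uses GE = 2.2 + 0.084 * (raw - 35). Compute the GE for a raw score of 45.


raw - median = 45 - 35 = 10
slope * diff = 0.084 * 10 = 0.84
GE = 2.2 + 0.84
GE = 3.04

3.04


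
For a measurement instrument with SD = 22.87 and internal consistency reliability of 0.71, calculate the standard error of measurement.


SEM = SD * sqrt(1 - rxx)
SEM = 22.87 * sqrt(1 - 0.71)
SEM = 22.87 * sqrt(0.29) = 22.87 * 0.538516
SEM = 12.3159

12.3159


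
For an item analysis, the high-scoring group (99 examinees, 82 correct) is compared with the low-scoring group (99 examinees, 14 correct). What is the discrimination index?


p_upper = 82/99 = 0.8283
p_lower = 14/99 = 0.1414
D = 0.8283 - 0.1414 = 0.6869

0.6869


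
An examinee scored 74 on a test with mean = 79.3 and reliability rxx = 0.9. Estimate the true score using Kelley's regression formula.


T_est = rxx * X + (1 - rxx) * mean
T_est = 0.9 * 74 + 0.1 * 79.3
T_est = 66.6 + 7.93
T_est = 74.53

74.53


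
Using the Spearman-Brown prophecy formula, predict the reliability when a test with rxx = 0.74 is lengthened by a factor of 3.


r_new = (n * rxx) / (1 + (n-1) * rxx)
r_new = (3 * 0.74) / (1 + 2 * 0.74)
r_new = 2.22 / 2.48
r_new = 0.8952

0.8952


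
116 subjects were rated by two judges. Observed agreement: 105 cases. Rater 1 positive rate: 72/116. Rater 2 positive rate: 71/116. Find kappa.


P_o = 105/116 = 0.905172
P_e = (72*71 + 44*45) / 13456 = 0.527051
kappa = (P_o - P_e) / (1 - P_e)
kappa = (0.905172 - 0.527051) / (1 - 0.527051)
kappa = 0.7995

0.7995


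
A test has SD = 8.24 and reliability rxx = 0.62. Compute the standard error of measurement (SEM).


SEM = SD * sqrt(1 - rxx)
SEM = 8.24 * sqrt(1 - 0.62)
SEM = 8.24 * sqrt(0.38) = 8.24 * 0.616441
SEM = 5.0795

5.0795


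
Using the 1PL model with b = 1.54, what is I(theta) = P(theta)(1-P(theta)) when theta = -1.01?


P = 1/(1+exp(-(-1.01-1.54))) = 0.0724
I = P*(1-P) = 0.0724 * 0.9276
I = 0.0672

0.0672


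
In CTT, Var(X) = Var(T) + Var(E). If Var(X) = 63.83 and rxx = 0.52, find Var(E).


var_true = rxx * var_obs = 0.52 * 63.83 = 33.1916
var_error = var_obs - var_true
var_error = 63.83 - 33.1916
var_error = 30.6384

30.6384


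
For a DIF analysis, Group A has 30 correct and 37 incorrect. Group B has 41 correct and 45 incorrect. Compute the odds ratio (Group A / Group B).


Odds_A = 30/37 = 0.8108
Odds_B = 41/45 = 0.9111
OR = Odds_A / Odds_B = 0.8108 / 0.9111
Exactly, OR = (30 * 45) / (37 * 41) = 1350 / 1517
OR = 0.8899

0.8899


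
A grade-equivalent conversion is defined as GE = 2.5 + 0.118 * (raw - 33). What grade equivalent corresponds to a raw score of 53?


raw - median = 53 - 33 = 20
slope * diff = 0.118 * 20 = 2.36
GE = 2.5 + 2.36
GE = 4.86

4.86


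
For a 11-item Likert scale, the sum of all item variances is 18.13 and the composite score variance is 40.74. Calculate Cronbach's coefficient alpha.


alpha = (k/(k-1)) * (1 - sum(si^2)/s_total^2)
= (11/10) * (1 - 18.13/40.74)
alpha = 0.6105

0.6105


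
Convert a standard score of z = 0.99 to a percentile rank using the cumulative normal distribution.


CDF(z) = 0.5 * (1 + erf(z/sqrt(2)))
erf(0.7) = 0.6778
CDF = 0.8389
Percentile rank = 0.8389 * 100 = 83.89

83.89


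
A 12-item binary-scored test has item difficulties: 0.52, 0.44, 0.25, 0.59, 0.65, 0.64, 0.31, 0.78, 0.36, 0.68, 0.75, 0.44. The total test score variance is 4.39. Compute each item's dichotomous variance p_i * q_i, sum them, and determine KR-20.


For each item, compute p_i * q_i:
  Item 1: 0.52 * 0.48 = 0.2496
  Item 2: 0.44 * 0.56 = 0.2464
  Item 3: 0.25 * 0.75 = 0.1875
  Item 4: 0.59 * 0.41 = 0.2419
  Item 5: 0.65 * 0.35 = 0.2275
  Item 6: 0.64 * 0.36 = 0.2304
  Item 7: 0.31 * 0.69 = 0.2139
  Item 8: 0.78 * 0.22 = 0.1716
  Item 9: 0.36 * 0.64 = 0.2304
  Item 10: 0.68 * 0.32 = 0.2176
  Item 11: 0.75 * 0.25 = 0.1875
  Item 12: 0.44 * 0.56 = 0.2464
Sum(p_i * q_i) = 0.2496 + 0.2464 + 0.1875 + 0.2419 + 0.2275 + 0.2304 + 0.2139 + 0.1716 + 0.2304 + 0.2176 + 0.1875 + 0.2464 = 2.6507
KR-20 = (k/(k-1)) * (1 - Sum(p_i*q_i) / Var_total)
= (12/11) * (1 - 2.6507/4.39)
= 1.0909 * 0.3962
KR-20 = 0.4322

0.4322


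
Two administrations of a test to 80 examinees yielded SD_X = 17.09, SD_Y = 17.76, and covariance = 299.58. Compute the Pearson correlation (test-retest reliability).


r = cov(X,Y) / (SD_X * SD_Y)
r = 299.58 / (17.09 * 17.76)
r = 299.58 / 303.5184
r = 0.987

0.987


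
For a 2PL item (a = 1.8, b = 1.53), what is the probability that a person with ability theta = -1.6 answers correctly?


a*(theta - b) = 1.8 * (-1.6 - 1.53) = -5.634
exp(--5.634) = 279.779
P = 1 / (1 + 279.779)
P = 0.0036

0.0036


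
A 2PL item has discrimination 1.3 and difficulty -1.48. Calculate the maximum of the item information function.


For 2PL, max info at theta = b = -1.48
I_max = a^2 / 4 = 1.3^2 / 4
= 1.69 / 4
I_max = 0.4225

0.4225


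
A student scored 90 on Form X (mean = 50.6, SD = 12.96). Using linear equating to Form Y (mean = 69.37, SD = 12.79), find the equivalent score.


slope = SD_Y / SD_X = 12.79 / 12.96 ~ 0.9869
intercept = mean_Y - slope * mean_X = 69.37 - (12.79 / 12.96) * 50.6 ~ 19.4337
Y = slope * X + intercept. To avoid rounding drift from the rounded slope/intercept, evaluate the equivalent form Y = mean_Y + SD_Y * (X - mean_X) / SD_X at full precision:
Y = 69.37 + 12.79 * (90 - 50.6) / 12.96
Y = 69.37 + 12.79 * 39.4 / 12.96
Y = 69.37 + 503.926 / 12.96
Y = 69.37 + 38.8832
Y = 108.2532

108.2532


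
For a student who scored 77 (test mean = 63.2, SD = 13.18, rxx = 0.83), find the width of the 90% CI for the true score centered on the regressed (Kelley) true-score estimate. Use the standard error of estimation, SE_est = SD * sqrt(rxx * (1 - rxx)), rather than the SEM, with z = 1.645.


True score estimate = 0.83*77 + 0.17*63.2 = 74.654
SE_est = SD * sqrt(rxx * (1 - rxx)) = 13.18 * sqrt(0.83 * 0.17) = 13.18 * sqrt(0.1411) = 4.95084
CI = T_est +/- z * SE_est, so width = 2 * z * SE_est = 2 * 1.645 * 4.95084
Width = 16.2883

16.2883


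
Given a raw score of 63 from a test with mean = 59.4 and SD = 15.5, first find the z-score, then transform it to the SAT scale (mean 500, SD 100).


z = (X - mean) / SD = (63 - 59.4) / 15.5
z = 3.6 / 15.5
z = 0.2323
SAT-scale = SAT = 500 + 100z
Carry z at full precision (z = 3.6 / 15.5) into the conversion:
SAT-scale = 500 + 100 * (3.6 / 15.5) = 500 + 360 / 15.5
SAT-scale = 500 + 23.2258
SAT-scale = 523.2258

523.2258


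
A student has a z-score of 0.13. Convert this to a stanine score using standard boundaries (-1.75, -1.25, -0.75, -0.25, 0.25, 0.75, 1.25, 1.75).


Stanine boundaries: [-1.75, -1.25, -0.75, -0.25, 0.25, 0.75, 1.25, 1.75]
z = 0.13
Check each boundary:
  z >= -1.75 -> could be stanine 2
  z >= -1.25 -> could be stanine 3
  z >= -0.75 -> could be stanine 4
  z >= -0.25 -> could be stanine 5
  z < 0.25
  z < 0.75
  z < 1.25
  z < 1.75
Highest qualifying boundary gives stanine = 5

5


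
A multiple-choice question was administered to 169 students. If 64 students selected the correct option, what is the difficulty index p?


Item difficulty p = number correct / total examinees
p = 64 / 169
p = 0.3787

0.3787


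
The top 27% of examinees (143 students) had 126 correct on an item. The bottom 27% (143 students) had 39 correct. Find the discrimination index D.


p_upper = 126/143 = 0.8811
p_lower = 39/143 = 0.2727
D = 0.8811 - 0.2727 = 0.6084

0.6084


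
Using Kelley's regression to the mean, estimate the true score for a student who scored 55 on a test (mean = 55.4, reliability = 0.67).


T_est = rxx * X + (1 - rxx) * mean
T_est = 0.67 * 55 + 0.33 * 55.4
T_est = 36.85 + 18.282
T_est = 55.132

55.132


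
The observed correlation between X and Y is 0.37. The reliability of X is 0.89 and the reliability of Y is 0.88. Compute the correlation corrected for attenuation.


r_corrected = rxy / sqrt(rxx * ryy)
= 0.37 / sqrt(0.89 * 0.88)
= 0.37 / sqrt(0.7832)
= 0.37 / 0.884986
r_corrected = 0.4181

0.4181


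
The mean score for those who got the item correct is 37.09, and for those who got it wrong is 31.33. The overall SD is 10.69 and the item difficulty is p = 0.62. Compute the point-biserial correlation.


q = 1 - p = 0.38
rpb = ((M1 - M0) / SD) * sqrt(p * q)
rpb = ((37.09 - 31.33) / 10.69) * sqrt(0.62 * 0.38)
rpb = 0.2615

0.2615


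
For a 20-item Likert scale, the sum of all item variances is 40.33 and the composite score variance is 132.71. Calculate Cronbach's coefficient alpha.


alpha = (k/(k-1)) * (1 - sum(si^2)/s_total^2)
= (20/19) * (1 - 40.33/132.71)
alpha = 0.7327

0.7327


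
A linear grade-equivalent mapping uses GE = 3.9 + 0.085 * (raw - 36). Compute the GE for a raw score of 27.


raw - median = 27 - 36 = -9
slope * diff = 0.085 * -9 = -0.765
GE = 3.9 + -0.765
GE = 3.135

3.135


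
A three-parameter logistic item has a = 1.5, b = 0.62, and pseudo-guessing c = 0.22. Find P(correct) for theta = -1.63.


logit = 1.5*(-1.63 - 0.62) = -3.375
P* = 1/(1 + exp(--3.375)) = 0.0331
P = 0.22 + (1 - 0.22) * 0.0331
P = 0.2458

0.2458


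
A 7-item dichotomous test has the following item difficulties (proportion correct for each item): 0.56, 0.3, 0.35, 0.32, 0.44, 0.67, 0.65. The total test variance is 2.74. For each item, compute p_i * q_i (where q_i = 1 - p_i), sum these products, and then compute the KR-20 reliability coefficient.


For each item, compute p_i * q_i:
  Item 1: 0.56 * 0.44 = 0.2464
  Item 2: 0.3 * 0.7 = 0.21
  Item 3: 0.35 * 0.65 = 0.2275
  Item 4: 0.32 * 0.68 = 0.2176
  Item 5: 0.44 * 0.56 = 0.2464
  Item 6: 0.67 * 0.33 = 0.2211
  Item 7: 0.65 * 0.35 = 0.2275
Sum(p_i * q_i) = 0.2464 + 0.21 + 0.2275 + 0.2176 + 0.2464 + 0.2211 + 0.2275 = 1.5965
KR-20 = (k/(k-1)) * (1 - Sum(p_i*q_i) / Var_total)
= (7/6) * (1 - 1.5965/2.74)
= 1.1667 * 0.4173
KR-20 = 0.4869

0.4869


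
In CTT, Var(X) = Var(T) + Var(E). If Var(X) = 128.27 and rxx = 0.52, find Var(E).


var_true = rxx * var_obs = 0.52 * 128.27 = 66.7004
var_error = var_obs - var_true
var_error = 128.27 - 66.7004
var_error = 61.5696

61.5696


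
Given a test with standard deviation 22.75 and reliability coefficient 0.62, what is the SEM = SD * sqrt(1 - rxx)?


SEM = SD * sqrt(1 - rxx)
SEM = 22.75 * sqrt(1 - 0.62)
SEM = 22.75 * sqrt(0.38) = 22.75 * 0.616441
SEM = 14.024

14.024


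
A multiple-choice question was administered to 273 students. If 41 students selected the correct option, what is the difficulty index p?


Item difficulty p = number correct / total examinees
p = 41 / 273
p = 0.1502

0.1502


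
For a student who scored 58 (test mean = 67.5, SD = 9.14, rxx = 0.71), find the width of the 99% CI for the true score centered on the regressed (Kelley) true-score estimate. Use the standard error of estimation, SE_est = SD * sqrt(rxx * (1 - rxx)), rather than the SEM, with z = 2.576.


True score estimate = 0.71*58 + 0.29*67.5 = 60.755
SE_est = SD * sqrt(rxx * (1 - rxx)) = 9.14 * sqrt(0.71 * 0.29) = 9.14 * sqrt(0.2059) = 4.147385
CI = T_est +/- z * SE_est, so width = 2 * z * SE_est = 2 * 2.576 * 4.147385
Width = 21.3673

21.3673


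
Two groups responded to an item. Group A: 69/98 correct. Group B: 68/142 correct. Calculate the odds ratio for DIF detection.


Odds_A = 69/29 = 2.3793
Odds_B = 68/74 = 0.9189
OR = Odds_A / Odds_B = 2.3793 / 0.9189
Exactly, OR = (69 * 74) / (29 * 68) = 5106 / 1972
OR = 2.5892

2.5892


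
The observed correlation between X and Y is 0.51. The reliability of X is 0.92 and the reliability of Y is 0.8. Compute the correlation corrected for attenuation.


r_corrected = rxy / sqrt(rxx * ryy)
= 0.51 / sqrt(0.92 * 0.8)
= 0.51 / sqrt(0.736)
= 0.51 / 0.857904
r_corrected = 0.5945

0.5945


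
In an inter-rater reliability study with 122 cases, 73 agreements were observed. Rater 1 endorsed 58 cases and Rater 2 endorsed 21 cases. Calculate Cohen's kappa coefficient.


P_o = 73/122 = 0.598361
P_e = (58*21 + 64*101) / 14884 = 0.516125
kappa = (P_o - P_e) / (1 - P_e)
kappa = (0.598361 - 0.516125) / (1 - 0.516125)
kappa = 0.17

0.17


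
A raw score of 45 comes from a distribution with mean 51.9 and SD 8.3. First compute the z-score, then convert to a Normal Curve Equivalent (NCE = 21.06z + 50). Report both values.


z = (X - mean) / SD = (45 - 51.9) / 8.3
z = -6.9 / 8.3
z = -0.8313
NCE = NCE = 21.06z + 50
Carry z at full precision (z = -6.9 / 8.3) into the conversion:
NCE = 21.06 * (-6.9 / 8.3) + 50 = -145.314 / 8.3 + 50
NCE = -17.5077 + 50
NCE = 32.4923

32.4923


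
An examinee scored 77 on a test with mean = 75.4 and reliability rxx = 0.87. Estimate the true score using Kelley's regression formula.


T_est = rxx * X + (1 - rxx) * mean
T_est = 0.87 * 77 + 0.13 * 75.4
T_est = 66.99 + 9.802
T_est = 76.792

76.792


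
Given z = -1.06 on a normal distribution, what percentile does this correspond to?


CDF(z) = 0.5 * (1 + erf(z/sqrt(2)))
erf(-0.7495) = -0.7109
CDF = 0.1446
Percentile rank = 0.1446 * 100 = 14.46

14.46


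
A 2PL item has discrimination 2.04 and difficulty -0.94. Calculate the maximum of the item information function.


For 2PL, max info at theta = b = -0.94
I_max = a^2 / 4 = 2.04^2 / 4
= 4.1616 / 4
I_max = 1.0404

1.0404


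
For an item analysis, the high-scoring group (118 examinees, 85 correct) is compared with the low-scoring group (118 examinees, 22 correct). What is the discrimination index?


p_upper = 85/118 = 0.7203
p_lower = 22/118 = 0.1864
D = 0.7203 - 0.1864 = 0.5339

0.5339


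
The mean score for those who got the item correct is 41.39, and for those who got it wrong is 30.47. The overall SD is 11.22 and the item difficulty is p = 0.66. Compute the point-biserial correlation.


q = 1 - p = 0.34
rpb = ((M1 - M0) / SD) * sqrt(p * q)
rpb = ((41.39 - 30.47) / 11.22) * sqrt(0.66 * 0.34)
rpb = 0.461

0.461


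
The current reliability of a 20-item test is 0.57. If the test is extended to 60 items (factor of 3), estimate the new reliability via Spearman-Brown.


r_new = (n * rxx) / (1 + (n-1) * rxx)
r_new = (3 * 0.57) / (1 + 2 * 0.57)
r_new = 1.71 / 2.14
r_new = 0.7991

0.7991


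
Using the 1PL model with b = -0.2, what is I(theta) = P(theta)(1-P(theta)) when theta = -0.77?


P = 1/(1+exp(-(-0.77--0.2))) = 0.3612
I = P*(1-P) = 0.3612 * 0.6388
I = 0.2307

0.2307


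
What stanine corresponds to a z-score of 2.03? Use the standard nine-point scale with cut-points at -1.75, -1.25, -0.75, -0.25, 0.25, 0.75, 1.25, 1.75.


Stanine boundaries: [-1.75, -1.25, -0.75, -0.25, 0.25, 0.75, 1.25, 1.75]
z = 2.03
Check each boundary:
  z >= -1.75 -> could be stanine 2
  z >= -1.25 -> could be stanine 3
  z >= -0.75 -> could be stanine 4
  z >= -0.25 -> could be stanine 5
  z >= 0.25 -> could be stanine 6
  z >= 0.75 -> could be stanine 7
  z >= 1.25 -> could be stanine 8
  z >= 1.75 -> could be stanine 9
Highest qualifying boundary gives stanine = 9

9


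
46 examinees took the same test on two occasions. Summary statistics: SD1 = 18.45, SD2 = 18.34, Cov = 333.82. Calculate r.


r = cov(X,Y) / (SD_X * SD_Y)
r = 333.82 / (18.45 * 18.34)
r = 333.82 / 338.373
r = 0.9865

0.9865


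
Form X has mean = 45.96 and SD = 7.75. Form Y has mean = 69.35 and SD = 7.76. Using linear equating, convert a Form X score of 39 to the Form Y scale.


slope = SD_Y / SD_X = 7.76 / 7.75 ~ 1.0013
intercept = mean_Y - slope * mean_X = 69.35 - (7.76 / 7.75) * 45.96 ~ 23.3307
Y = slope * X + intercept. To avoid rounding drift from the rounded slope/intercept, evaluate the equivalent form Y = mean_Y + SD_Y * (X - mean_X) / SD_X at full precision:
Y = 69.35 + 7.76 * (39 - 45.96) / 7.75
Y = 69.35 - 7.76 * 6.96 / 7.75
Y = 69.35 - 54.0096 / 7.75
Y = 69.35 - 6.969
Y = 62.381

62.381


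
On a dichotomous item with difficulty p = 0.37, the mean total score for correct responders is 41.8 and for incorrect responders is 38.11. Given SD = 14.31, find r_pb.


q = 1 - p = 0.63
rpb = ((M1 - M0) / SD) * sqrt(p * q)
rpb = ((41.8 - 38.11) / 14.31) * sqrt(0.37 * 0.63)
rpb = 0.1245

0.1245


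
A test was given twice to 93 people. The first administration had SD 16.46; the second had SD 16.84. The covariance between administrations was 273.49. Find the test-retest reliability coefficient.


r = cov(X,Y) / (SD_X * SD_Y)
r = 273.49 / (16.46 * 16.84)
r = 273.49 / 277.1864
r = 0.9867

0.9867


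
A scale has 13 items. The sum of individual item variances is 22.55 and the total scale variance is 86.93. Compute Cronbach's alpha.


alpha = (k/(k-1)) * (1 - sum(si^2)/s_total^2)
= (13/12) * (1 - 22.55/86.93)
alpha = 0.8023

0.8023


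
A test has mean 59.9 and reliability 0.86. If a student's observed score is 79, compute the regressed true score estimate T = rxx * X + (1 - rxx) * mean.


T_est = rxx * X + (1 - rxx) * mean
T_est = 0.86 * 79 + 0.14 * 59.9
T_est = 67.94 + 8.386
T_est = 76.326

76.326


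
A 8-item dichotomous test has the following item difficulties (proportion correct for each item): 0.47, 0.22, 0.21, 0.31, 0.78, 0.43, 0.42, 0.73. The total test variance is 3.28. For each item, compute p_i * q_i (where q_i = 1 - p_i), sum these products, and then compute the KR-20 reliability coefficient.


For each item, compute p_i * q_i:
  Item 1: 0.47 * 0.53 = 0.2491
  Item 2: 0.22 * 0.78 = 0.1716
  Item 3: 0.21 * 0.79 = 0.1659
  Item 4: 0.31 * 0.69 = 0.2139
  Item 5: 0.78 * 0.22 = 0.1716
  Item 6: 0.43 * 0.57 = 0.2451
  Item 7: 0.42 * 0.58 = 0.2436
  Item 8: 0.73 * 0.27 = 0.1971
Sum(p_i * q_i) = 0.2491 + 0.1716 + 0.1659 + 0.2139 + 0.1716 + 0.2451 + 0.2436 + 0.1971 = 1.6579
KR-20 = (k/(k-1)) * (1 - Sum(p_i*q_i) / Var_total)
= (8/7) * (1 - 1.6579/3.28)
= 1.1429 * 0.4945
KR-20 = 0.5652

0.5652


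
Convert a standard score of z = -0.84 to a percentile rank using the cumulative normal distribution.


CDF(z) = 0.5 * (1 + erf(z/sqrt(2)))
erf(-0.594) = -0.5991
CDF = 0.2005
Percentile rank = 0.2005 * 100 = 20.05

20.05


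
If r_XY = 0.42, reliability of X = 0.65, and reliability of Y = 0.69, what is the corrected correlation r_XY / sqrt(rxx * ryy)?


r_corrected = rxy / sqrt(rxx * ryy)
= 0.42 / sqrt(0.65 * 0.69)
= 0.42 / sqrt(0.4485)
= 0.42 / 0.669701
r_corrected = 0.6271

0.6271


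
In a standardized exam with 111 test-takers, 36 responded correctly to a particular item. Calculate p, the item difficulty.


Item difficulty p = number correct / total examinees
p = 36 / 111
p = 0.3243

0.3243


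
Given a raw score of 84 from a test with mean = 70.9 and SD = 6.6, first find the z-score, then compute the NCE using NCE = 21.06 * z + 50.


z = (X - mean) / SD = (84 - 70.9) / 6.6
z = 13.1 / 6.6
z = 1.9848
NCE = NCE = 21.06z + 50
Carry z at full precision (z = 13.1 / 6.6) into the conversion:
NCE = 21.06 * (13.1 / 6.6) + 50 = 275.886 / 6.6 + 50
NCE = 41.8009 + 50
NCE = 91.8009

91.8009
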